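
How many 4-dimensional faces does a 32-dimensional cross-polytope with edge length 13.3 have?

Each 4-face is the convex hull of 5 vertices, one chosen as ±e_i from each of 5 distinct axes: 2^5·C(32,5) = 6444032.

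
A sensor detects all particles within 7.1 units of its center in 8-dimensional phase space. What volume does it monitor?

V_8(7.1) = π^(8/2) · (7.1)^8 / Γ(8/2 + 1) ≈ 2.62093e+07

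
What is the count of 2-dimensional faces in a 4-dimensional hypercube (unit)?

An n-cube has C(n,k)·2^(n-k) k-faces. Here C(4,2)·2^2 = 6·4 = 24.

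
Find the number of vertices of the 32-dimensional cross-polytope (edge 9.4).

Number of vertices = 2n = 64.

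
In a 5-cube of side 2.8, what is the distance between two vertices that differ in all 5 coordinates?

||(2.8,2.8,...,2.8)|| = √(5)·2.8 ≈ 6.26099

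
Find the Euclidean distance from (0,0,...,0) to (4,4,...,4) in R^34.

The space diagonal of an n-cube of side s is s√n. Here 4·√34 ≈ 23.3238.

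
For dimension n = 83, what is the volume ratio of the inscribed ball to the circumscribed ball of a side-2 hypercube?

V_in / V_out = (r_in/r_out)^83 = (1/√83)^83 = 83^(-83/2) ≈ 2.2817e-80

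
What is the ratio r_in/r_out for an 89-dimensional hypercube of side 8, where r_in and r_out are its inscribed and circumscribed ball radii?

For an n-cube of any side s, the inradius is s/2 and the circumradius is s√n/2, so the ratio is 1/√89 ≈ 0.106.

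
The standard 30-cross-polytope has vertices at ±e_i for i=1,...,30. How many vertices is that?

An n-cross-polytope has 2n vertices; here n = 30, giving 60.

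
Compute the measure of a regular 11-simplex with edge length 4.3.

For a regular n-simplex with edge a, V = (a^n / n!)·√((n+1)/2^n). With a=4.3, n=11: V ≈ 0.0178206.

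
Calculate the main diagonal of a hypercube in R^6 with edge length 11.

Diagonal = √6 · 11 ≈ 26.9444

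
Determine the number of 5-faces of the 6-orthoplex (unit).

An n-cross-polytope has 2^(k+1)·C(n,k+1) k-faces. Here 2^6·C(6,6) = 64·1 = 64.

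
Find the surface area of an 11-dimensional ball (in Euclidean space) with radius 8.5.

|∂B_11(8.5)| = 2015993900449·π^5/15120 ≈ 4.08025e+10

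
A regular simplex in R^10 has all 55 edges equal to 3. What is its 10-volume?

For a regular n-simplex with edge a, V = (a^n / n!)·√((n+1)/2^n). With a=3, n=10: V ≈ 0.00168654.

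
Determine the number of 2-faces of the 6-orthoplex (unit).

f_2(6-orthoplex) = 2^3 · (6 choose 3) = 160.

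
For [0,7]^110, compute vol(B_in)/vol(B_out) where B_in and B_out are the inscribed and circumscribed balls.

V_in / V_out = (r_in/r_out)^110 = (1/√110)^110 = 110^(-110/2) ≈ 5.28935e-113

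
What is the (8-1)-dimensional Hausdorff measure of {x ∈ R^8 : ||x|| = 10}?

S = n·V_n(r)/r = 8·V_8(10)/10 (volume-to-surface relation), giving 10000000·π^4/3 ≈ 3.24697e+08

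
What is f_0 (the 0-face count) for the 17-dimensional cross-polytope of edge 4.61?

Each 0-face is the convex hull of 1 vertex, one chosen as ±e_i from each of 1 distinct axis: 2^1·C(17,1) = 34.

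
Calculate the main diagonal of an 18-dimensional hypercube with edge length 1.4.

d = √(1.4² + 1.4² + ... + 1.4²) [18 terms] = √(18·1.4²) = 1.4√18 ≈ 5.9397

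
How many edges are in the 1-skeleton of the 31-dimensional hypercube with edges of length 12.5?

Each of the 2^31 = 2147483648 vertices has degree 31; total edges = 31·2^31/2 = 33285996544.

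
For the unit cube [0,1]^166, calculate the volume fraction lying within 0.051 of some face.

Shell fraction = 1 - (1-0.102)^166 ≈ 0.9999999825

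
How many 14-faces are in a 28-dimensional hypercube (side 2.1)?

An n-cube has C(n,k)·2^(n-k) k-faces. Here C(28,14)·2^14 = 40116600·16384 = 657270374400.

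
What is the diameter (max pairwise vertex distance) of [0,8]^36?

||(8,8,...,8)|| = √(36)·8 = 48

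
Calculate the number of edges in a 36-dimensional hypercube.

An n-cube has n·2^(n-1) edges. With n = 36: 36·34359738368 = 1236950581248.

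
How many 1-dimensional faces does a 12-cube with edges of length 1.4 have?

An n-cube has C(n,k)·2^(n-k) k-faces. Here C(12,1)·2^11 = 12·2048 = 24576.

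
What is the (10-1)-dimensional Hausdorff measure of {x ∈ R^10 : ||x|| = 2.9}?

S = n·V_n(r)/r = 10·V_10(2.9)/2.9 (volume-to-surface relation), giving 369956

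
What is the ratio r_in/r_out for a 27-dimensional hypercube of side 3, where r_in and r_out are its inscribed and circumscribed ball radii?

r_in = 3/2 (half the side); r_out = 3√27/2 (half the diagonal). Ratio = 1/√27 ≈ 0.19245.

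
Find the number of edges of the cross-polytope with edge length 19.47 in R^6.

Each 1-face is the convex hull of 2 vertices, one chosen as ±e_i from each of 2 distinct axes: 2^2·C(6,2) = 60.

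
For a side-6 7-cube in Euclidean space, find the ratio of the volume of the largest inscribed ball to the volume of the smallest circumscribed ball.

V_in / V_out = (r_in/r_out)^7 = (1/√7)^7 = 7^(-7/2) ≈ 0.00110194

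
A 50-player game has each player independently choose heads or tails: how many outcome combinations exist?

Number of vertices = 2^50 = 1125899906842624.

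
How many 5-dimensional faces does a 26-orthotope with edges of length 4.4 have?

f_5(26-cube) = (26 choose 5) · 2^21 = 137950658560.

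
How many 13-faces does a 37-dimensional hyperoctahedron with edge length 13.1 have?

f_13(37-orthoplex) = 2^14 · (37 choose 14) = 100058510131200.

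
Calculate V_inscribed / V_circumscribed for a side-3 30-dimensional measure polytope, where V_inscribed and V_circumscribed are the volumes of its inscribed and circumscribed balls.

The radii are 3/2 and 3√30/2, so the volume ratio is (1/√30)^30 = 30^{-30/2} ≈ 6.96917e-23.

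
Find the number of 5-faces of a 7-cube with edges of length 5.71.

Choose 5 of 7 axes to span the face (C(7,5) = 21 ways), then fix each of the remaining 2 coordinates at one of its two extreme values (2^2 = 4 ways): 21·4 = 84.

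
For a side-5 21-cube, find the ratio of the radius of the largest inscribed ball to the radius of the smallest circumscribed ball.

r_in / r_out = (5/2) / (5√21/2) = 1/√21 ≈ 0.218218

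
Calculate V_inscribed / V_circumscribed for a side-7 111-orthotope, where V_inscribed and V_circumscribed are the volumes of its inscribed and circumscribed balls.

The radii are 7/2 and 7√111/2, so the volume ratio is (1/√111)^111 = 111^{-111/2} ≈ 3.05193e-114.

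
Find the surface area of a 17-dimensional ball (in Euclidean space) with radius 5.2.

S = n·V_n(r)/r = 17·V_17(5.2)/5.2 (volume-to-surface relation), giving 6.84957e+11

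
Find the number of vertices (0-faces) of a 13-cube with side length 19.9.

An n-cube has C(n,k)·2^(n-k) k-faces. Here C(13,0)·2^13 = 1·8192 = 8192.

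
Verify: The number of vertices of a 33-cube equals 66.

False. The 33-cube has 2^33 = 8589934592 vertices.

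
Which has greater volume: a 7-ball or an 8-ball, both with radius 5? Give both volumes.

V_7(5) ≈ 369122. V_8(5) ≈ 1.58543e+06. The 8-ball is larger.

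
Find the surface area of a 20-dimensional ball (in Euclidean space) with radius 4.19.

|∂B_20(4.19)| ≈ 3.42635e+11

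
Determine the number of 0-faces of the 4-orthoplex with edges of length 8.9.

Each 0-face is the convex hull of 1 vertex, one chosen as ±e_i from each of 1 distinct axis: 2^1·C(4,1) = 8.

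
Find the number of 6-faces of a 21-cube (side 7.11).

f_6(21-cube) = (21 choose 6) · 2^15 = 1778122752.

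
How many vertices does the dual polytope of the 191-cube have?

The vertices are ±e_1, ..., ±e_191, so there are 2·191 = 382.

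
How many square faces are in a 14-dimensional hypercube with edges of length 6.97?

Choose 2 of 14 axes to span the face (C(14,2) = 91 ways), then fix each of the remaining 12 coordinates at one of its two extreme values (2^12 = 4096 ways): 91·4096 = 372736.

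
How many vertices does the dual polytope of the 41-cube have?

An n-cross-polytope has 2n vertices; here n = 41, giving 82.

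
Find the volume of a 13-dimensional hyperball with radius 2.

V_13(2) = π^(13/2) · (2)^13 / Γ(13/2 + 1) = 1048576·π^6/135135 ≈ 7459.87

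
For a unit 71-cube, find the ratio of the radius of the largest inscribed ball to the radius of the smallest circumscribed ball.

r_in / r_out = (1/2) / (1√71/2) = 1/√71 ≈ 0.118678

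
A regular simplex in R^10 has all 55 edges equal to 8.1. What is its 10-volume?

For a regular n-simplex with edge a, V = (a^n / n!)·√((n+1)/2^n). With a=8.1, n=10: V ≈ 34.7243.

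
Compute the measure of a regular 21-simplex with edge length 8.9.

Volume = 8.9^21 · √(22/2^21) / 21! ≈ 0.00548583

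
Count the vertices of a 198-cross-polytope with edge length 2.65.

An n-cross-polytope has 2n vertices; here n = 198, giving 396.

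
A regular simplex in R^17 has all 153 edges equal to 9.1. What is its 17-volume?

V = (9.1^17 / 17!) · √((17+1) / 2^17) ≈ 0.663004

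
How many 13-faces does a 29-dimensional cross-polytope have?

An n-cross-polytope has 2^(k+1)·C(n,k+1) k-faces. Here 2^14·C(29,14) = 16384·77558760 = 1270722723840.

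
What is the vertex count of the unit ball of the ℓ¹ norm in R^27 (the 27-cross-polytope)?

Number of vertices = 2n = 54.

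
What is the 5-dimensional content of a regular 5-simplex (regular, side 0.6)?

V = (0.6^5 / 5!) · √((5+1) / 2^5) ≈ 0.000280592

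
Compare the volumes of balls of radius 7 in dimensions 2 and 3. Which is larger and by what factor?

V_2(7) ≈ 153.938, V_3(7) ≈ 1436.76. The 3-ball is larger by a factor of 9.333.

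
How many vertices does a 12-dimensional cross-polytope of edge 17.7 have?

Number of vertices = 2n = 24.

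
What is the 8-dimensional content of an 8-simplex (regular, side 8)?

V = (8^8 / 8!) · √((8+1) / 2^8) ≈ 78.019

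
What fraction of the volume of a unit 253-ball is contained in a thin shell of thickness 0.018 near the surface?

Shell fraction = 1 - (1-0.018)^253 ≈ 0.989903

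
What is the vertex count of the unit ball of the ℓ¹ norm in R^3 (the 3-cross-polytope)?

Number of vertices = 2n = 6.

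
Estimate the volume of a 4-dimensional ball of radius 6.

V_4(6) = π^(4/2) · (6)^4 / Γ(4/2 + 1) = 648·π^2 ≈ 6395.5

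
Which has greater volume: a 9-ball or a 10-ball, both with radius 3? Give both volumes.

V_9(3) ≈ 64924.6. V_10(3) ≈ 150585. The 10-ball is larger.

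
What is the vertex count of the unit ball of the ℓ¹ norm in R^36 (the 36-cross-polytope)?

The 36-dimensional cross-polytope has 2n = 2·36 = 72 vertices.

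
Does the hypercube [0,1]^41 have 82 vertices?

False. The 41-cube has 2^41 = 2199023255552 vertices.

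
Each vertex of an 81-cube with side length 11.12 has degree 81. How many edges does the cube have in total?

Each of the 2^81 = 2417851639229258349412352 vertices has degree 81; total edges = 81·2^81/2 = 97922991388784963151200256.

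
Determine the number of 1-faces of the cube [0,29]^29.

Choose 1 of 29 axes to span the face (C(29,1) = 29 ways), then fix each of the remaining 28 coordinates at one of its two extreme values (2^28 = 268435456 ways): 29·268435456 = 7784628224.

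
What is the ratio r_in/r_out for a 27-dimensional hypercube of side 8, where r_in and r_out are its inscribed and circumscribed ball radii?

For an n-cube of any side s, the inradius is s/2 and the circumradius is s√n/2, so the ratio is 1/√27 ≈ 0.19245.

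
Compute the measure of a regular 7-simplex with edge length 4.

For a regular n-simplex with edge a, V = (a^n / n!)·√((n+1)/2^n). With a=4, n=7: V ≈ 0.812698.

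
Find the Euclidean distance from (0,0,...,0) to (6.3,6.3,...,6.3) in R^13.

||(6.3,6.3,...,6.3)|| = √(13)·6.3 ≈ 22.715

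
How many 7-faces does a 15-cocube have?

Number of 7-faces = 2^(7+1) · C(15,7+1) = 256 · 6435 = 1647360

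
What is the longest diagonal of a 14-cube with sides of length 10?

The space diagonal of an n-cube of side s is s√n. Here 10·√14 ≈ 37.4166.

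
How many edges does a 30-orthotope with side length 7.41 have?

Number of 1-faces = C(30,1)·2^(30-1) = 30·536870912 = 16106127360.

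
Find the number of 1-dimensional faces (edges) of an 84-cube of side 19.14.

Number of 1-faces = C(84,1)·2^(84-1) = 84·9671406556917033397649408 = 812398150781030805402550272.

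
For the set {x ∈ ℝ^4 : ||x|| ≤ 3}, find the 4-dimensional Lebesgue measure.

V_4(3) = π^(4/2) · (3)^4 / Γ(4/2 + 1) = 81·π^2/2 ≈ 399.719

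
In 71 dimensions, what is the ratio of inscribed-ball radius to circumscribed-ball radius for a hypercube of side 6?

r_in / r_out = (6/2) / (6√71/2) = 1/√71 ≈ 0.118678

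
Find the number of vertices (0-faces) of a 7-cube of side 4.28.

Number of 0-faces = C(7,0) · 2^(7-0) = 1 · 128 = 128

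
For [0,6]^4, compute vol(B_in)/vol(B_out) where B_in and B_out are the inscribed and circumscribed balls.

V_in / V_out = (r_in/r_out)^4 = (1/√4)^4 = 4^(-4/2) ≈ 0.0625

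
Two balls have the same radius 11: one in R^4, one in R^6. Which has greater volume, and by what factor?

V_4(11) ≈ 72250.4, V_6(11) ≈ 9.15492e+06. The 6-ball is larger by a factor of 126.7.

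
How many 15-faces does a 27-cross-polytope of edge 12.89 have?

Number of 15-faces = 2^(15+1) · C(27,15+1) = 65536 · 13037895 = 854451486720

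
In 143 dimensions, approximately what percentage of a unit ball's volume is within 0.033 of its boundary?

1 - (1-0.033)^143 ≈ 0.991759 ≈ 99.18%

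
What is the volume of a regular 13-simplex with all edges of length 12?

V_13 = √(14) · 12^13 / (13! · 2^(13/2)) ≈ 710.305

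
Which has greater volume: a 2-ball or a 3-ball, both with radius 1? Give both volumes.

V_2(1) ≈ 3.14159. V_3(1) ≈ 4.18879. The 3-ball is larger.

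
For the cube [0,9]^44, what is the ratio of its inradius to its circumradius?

For an n-cube of any side s, the inradius is s/2 and the circumradius is s√n/2, so the ratio is 1/√44 ≈ 0.150756.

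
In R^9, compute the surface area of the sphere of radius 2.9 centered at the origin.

|∂B_9(2.9)| ≈ 148506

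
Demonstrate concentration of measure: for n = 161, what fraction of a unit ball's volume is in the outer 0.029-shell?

1 - (1-0.029)^161 ≈ 0.991244 ≈ 99.12%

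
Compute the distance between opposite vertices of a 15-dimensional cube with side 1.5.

d = √(1.5² + 1.5² + ... + 1.5²) [15 terms] = √(15·1.5²) = 1.5√15 ≈ 5.80948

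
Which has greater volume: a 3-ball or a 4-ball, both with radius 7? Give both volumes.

V_3(7) ≈ 1436.76. V_4(7) ≈ 11848.5. The 4-ball is larger.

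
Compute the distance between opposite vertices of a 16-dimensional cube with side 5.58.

The space diagonal of an n-cube of side s is s√n. Here 5.58·√16 = 22.32.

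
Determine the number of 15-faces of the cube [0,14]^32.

f_15(32-cube) = (32 choose 15) · 2^17 = 74150408355840.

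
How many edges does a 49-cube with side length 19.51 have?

The 49-cube has n·2^(n-1) = 49·2^48 = 49·281474976710656 = 13792273858822144 edges.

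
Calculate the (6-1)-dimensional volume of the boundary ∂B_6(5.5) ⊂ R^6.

The surface area of an n-ball is 2π^(n/2) r^(n-1) / Γ(n/2). For n=6, r=5.5: 161051·π^3/32 ≈ 156050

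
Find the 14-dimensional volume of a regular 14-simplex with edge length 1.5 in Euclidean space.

For a regular n-simplex with edge a, V = (a^n / n!)·√((n+1)/2^n). With a=1.5, n=14: V ≈ 1.01322e-10.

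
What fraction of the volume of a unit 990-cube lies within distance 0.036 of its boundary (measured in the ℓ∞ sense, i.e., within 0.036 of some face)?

The inner cube has side 1-2·0.036 = 0.928 and volume (0.928)^990 ≈ 7.456e-33, so the shell holds 1 - 7.456e-33 of the volume.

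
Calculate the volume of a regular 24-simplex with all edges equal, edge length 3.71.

Volume = 3.71^24 · √(25/2^24) / 24! ≈ 9.09658e-14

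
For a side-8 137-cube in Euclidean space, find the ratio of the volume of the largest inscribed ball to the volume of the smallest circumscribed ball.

V_in / V_out = (r_in/r_out)^137 = (1/√137)^137 = 137^(-137/2) ≈ 4.31163e-147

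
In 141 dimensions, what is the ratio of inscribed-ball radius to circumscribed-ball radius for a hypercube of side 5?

Ratio = (s/2)/(s√141/2) = 141^(-1/2) ≈ 0.0842152.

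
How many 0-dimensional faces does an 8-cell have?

Number of 0-faces = C(4,0) · 2^(4-0) = 1 · 16 = 16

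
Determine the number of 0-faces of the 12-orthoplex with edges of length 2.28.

f_0(12-orthoplex) = 2^1 · (12 choose 1) = 24.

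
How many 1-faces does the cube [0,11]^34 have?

The 34-cube has n·2^(n-1) = 34·2^33 = 34·8589934592 = 292057776128 edges.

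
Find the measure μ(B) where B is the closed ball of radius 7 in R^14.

V = 96889010407·π^7/720 ≈ 4.06435e+11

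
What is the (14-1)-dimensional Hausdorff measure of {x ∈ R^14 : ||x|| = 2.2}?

S_14(2.2) = 2·π^(14/2)·(2.2)^13 / Γ(14/2) ≈ 237269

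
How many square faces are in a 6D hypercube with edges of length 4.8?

An n-cube has C(n,k)·2^(n-k) k-faces. Here C(6,2)·2^4 = 15·16 = 240.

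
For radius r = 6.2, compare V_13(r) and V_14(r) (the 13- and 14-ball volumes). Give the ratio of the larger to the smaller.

V_13(6.2) ≈ 1.82152e+10, V_14(6.2) ≈ 7.43194e+10. The 14-ball is larger by a factor of 4.08.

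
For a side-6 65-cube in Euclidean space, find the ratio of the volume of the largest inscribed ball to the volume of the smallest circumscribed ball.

V_in/V_out = n^(-n/2) = 65^(-65/2) ≈ 1.20314e-59.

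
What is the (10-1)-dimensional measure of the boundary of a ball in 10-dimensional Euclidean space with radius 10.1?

S = n·V_n(r)/r = 10·V_10(10.1)/10.1 (volume-to-surface relation), giving 2.78908e+10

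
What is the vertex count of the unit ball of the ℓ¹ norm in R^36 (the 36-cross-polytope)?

The 36-dimensional cross-polytope has 2n = 2·36 = 72 vertices.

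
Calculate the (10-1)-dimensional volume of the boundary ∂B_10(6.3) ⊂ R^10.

S = n·V_n(r)/r = 10·V_10(6.3)/6.3 (volume-to-surface relation), giving 3.98688e+08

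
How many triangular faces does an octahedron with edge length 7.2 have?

Number of 2-faces = 2^(2+1) · C(3,2+1) = 8 · 1 = 8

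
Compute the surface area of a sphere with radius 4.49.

S = n·V_n(r)/r = 3·V_3(4.49)/4.49 (volume-to-surface relation), giving 4πr² = 4π·(4.49)² ≈ 253.339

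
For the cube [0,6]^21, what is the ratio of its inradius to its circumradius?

For an n-cube of any side s, the inradius is s/2 and the circumradius is s√n/2, so the ratio is 1/√21 ≈ 0.218218.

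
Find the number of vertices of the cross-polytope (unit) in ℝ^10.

f_0(10-orthoplex) = 2^1 · (10 choose 1) = 20.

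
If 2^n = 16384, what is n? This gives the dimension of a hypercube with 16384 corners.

Since 2^n = 16384, we have n = 14.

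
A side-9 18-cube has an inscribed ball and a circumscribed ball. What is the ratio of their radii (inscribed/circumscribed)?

Ratio = (s/2)/(s√18/2) = 18^(-1/2) ≈ 0.235702.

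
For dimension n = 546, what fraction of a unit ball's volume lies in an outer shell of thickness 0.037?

1 - (1-0.037)^546 ≈ 0.9999999989 ≈ (100 - 1.15e-07)%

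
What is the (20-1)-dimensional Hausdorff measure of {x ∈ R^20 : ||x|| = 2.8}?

S = n·V_n(r)/r = 20·V_20(2.8)/2.8 (volume-to-surface relation), giving 1.61722e+08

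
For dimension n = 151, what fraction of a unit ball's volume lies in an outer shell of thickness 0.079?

1 - (1-0.079)^151 ≈ 0.9999959894 ≈ 99.999599%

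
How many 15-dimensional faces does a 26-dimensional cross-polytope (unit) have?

Number of 15-faces = 2^(15+1) · C(26,15+1) = 65536 · 5311735 = 348109864960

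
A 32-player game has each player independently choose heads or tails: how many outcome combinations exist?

An n-cube has 2^n vertices; for n = 32 that is 2^32 = 4294967296.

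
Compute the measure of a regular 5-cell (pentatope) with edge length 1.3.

V_4 = √(5) · 1.3^4 / (4! · 2^(4/2)) ≈ 0.0665254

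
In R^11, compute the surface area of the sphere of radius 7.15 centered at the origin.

The surface area of an n-ball is 2π^(n/2) r^(n-1) / Γ(n/2). For n=11, r=7.15: 7.23699e+09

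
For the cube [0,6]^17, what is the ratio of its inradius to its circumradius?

r_in = 6/2 (half the side); r_out = 6√17/2 (half the diagonal). Ratio = 1/√17 ≈ 0.242536.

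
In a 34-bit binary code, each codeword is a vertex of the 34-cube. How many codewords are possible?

Number of vertices = 2^34 = 17179869184.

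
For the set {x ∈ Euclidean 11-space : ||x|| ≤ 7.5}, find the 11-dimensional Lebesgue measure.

The n-ball volume is π^(n/2)·r^n/Γ(n/2+1). With n=11, r=7.5: V = 64072265625·π^5/2464 ≈ 7.95754e+09.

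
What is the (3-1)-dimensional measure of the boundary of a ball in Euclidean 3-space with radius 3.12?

The surface area of an n-ball is 2π^(n/2) r^(n-1) / Γ(n/2). For n=3, r=3.12: 4πr² = 4π·(3.12)² ≈ 122.326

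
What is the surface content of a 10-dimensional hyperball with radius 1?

|∂B_10(1)| = π^5/12 ≈ 25.5016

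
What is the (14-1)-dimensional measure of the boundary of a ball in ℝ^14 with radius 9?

The surface area of an n-ball is 2π^(n/2) r^(n-1) / Γ(n/2). For n=14, r=9: 282429536481·π^7/40 ≈ 2.13255e+13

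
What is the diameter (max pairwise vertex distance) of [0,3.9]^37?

Diagonal = √37 · 3.9 ≈ 23.7228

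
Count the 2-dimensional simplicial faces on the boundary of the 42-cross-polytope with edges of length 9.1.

f_2(42-orthoplex) = 2^3 · (42 choose 3) = 91840.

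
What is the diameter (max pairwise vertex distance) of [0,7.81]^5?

||(7.81,7.81,...,7.81)|| = √(5)·7.81 ≈ 17.4637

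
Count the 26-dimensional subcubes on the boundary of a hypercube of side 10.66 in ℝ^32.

Number of 26-faces = C(32,26) · 2^(32-26) = 906192 · 64 = 57996288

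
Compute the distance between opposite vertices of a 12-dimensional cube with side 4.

d = √(4² + 4² + ... + 4²) [12 terms] = √(12·4²) = 4√12 ≈ 13.8564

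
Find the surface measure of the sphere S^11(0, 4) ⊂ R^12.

S = n·V_n(r)/r = 12·V_12(4)/4 (volume-to-surface relation), giving 1048576·π^6/15 ≈ 6.7206e+07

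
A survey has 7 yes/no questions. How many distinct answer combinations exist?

Number of vertices = 2^7 = 128.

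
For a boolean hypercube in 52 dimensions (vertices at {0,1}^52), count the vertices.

Each vertex is a binary string of length 52, so there are 2^52 = 4503599627370496.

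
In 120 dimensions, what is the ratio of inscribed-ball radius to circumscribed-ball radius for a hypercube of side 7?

For an n-cube of any side s, the inradius is s/2 and the circumradius is s√n/2, so the ratio is 1/√120 ≈ 0.0912871.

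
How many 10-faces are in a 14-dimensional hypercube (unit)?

Choose 10 of 14 axes to span the face (C(14,10) = 1001 ways), then fix each of the remaining 4 coordinates at one of its two extreme values (2^4 = 16 ways): 1001·16 = 16016.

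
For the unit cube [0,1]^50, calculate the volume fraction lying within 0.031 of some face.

1 - (1 - 2·0.031)^50 = 1 - 0.938^50 ≈ 0.959249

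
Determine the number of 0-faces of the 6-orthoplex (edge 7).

f_0(6-orthoplex) = 2^1 · (6 choose 1) = 12.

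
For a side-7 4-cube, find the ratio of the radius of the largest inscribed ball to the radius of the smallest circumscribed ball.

r_in / r_out = (7/2) / (7√4/2) = 1/√4 ≈ 0.5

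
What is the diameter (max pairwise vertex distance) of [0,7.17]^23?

Diagonal = √23 · 7.17 ≈ 34.3861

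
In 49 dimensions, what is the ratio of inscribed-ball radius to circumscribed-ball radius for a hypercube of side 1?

For an n-cube of any side s, the inradius is s/2 and the circumradius is s√n/2, so the ratio is 1/√49 ≈ 0.142857.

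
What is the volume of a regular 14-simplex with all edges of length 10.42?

V_14 = √(15) · 10.42^14 / (14! · 2^(14/2)) ≈ 61.7412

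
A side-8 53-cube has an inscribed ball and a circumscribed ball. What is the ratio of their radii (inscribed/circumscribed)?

r_in = 8/2 (half the side); r_out = 8√53/2 (half the diagonal). Ratio = 1/√53 ≈ 0.137361.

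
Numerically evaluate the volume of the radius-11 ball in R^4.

V = 14641·π^2/2 ≈ 72250.4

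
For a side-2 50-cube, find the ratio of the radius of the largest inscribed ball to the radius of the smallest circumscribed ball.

Ratio = (s/2)/(s√50/2) = 50^(-1/2) ≈ 0.141421.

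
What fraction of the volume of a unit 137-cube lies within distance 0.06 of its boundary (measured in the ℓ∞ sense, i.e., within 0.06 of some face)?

The inner cube has side 1-2·0.06 = 0.88 and volume (0.88)^137 ≈ 2.478e-08, so the shell holds 0.9999999752 of the volume.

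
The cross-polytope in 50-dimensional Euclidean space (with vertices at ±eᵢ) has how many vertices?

The vertices are ±e_1, ..., ±e_50, so there are 2·50 = 100.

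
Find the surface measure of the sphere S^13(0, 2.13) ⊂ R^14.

|∂B_14(2.13)| ≈ 155841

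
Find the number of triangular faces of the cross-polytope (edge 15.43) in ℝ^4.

f_2(4-orthoplex) = 2^3 · (4 choose 3) = 32.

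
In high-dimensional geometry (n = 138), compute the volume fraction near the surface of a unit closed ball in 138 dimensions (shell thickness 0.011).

1 - (1-0.011)^138 ≈ 0.782686 ≈ 78.27%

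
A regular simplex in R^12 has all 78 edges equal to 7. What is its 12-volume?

For a regular n-simplex with edge a, V = (a^n / n!)·√((n+1)/2^n). With a=7, n=12: V ≈ 1.62791.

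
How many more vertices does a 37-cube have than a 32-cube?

The 37-cube has 2^37 = 137438953472 vertices. The 32-cube has 2^32 = 4294967296 vertices. Difference: 137438953472 - 4294967296 = 133143986176.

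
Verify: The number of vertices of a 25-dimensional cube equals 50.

False. The 25-cube has 2^25 = 33554432 vertices.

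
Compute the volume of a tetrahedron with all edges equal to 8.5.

Volume = (√2/12) · 8.5³ = 72.3753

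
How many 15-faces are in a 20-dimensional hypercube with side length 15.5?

f_15(20-cube) = (20 choose 15) · 2^5 = 496128.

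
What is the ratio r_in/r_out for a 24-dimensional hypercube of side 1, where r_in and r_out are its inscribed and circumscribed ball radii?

r_in / r_out = (1/2) / (1√24/2) = 1/√24 ≈ 0.204124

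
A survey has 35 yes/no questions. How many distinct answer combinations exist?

An n-cube has 2^n vertices; for n = 35 that is 2^35 = 34359738368.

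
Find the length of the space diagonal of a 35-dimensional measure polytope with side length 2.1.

The space diagonal of an n-cube of side s is s√n. Here 2.1·√35 ≈ 12.4238.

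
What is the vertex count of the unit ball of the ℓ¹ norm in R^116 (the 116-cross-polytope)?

An n-cross-polytope has 2n vertices; here n = 116, giving 232.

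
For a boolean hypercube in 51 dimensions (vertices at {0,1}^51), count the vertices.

The 51-cube has 2^51 = 2251799813685248 vertices.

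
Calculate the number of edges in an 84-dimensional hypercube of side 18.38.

Number of 1-faces = C(84,1)·2^(84-1) = 84·9671406556917033397649408 = 812398150781030805402550272.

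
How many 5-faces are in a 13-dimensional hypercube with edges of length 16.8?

f_5(13-cube) = (13 choose 5) · 2^8 = 329472.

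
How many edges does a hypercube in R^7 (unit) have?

An n-cube has n·2^(n-1) edges. With n = 7: 7·64 = 448.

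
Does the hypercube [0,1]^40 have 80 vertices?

False. The 40-cube has 2^40 = 1099511627776 vertices.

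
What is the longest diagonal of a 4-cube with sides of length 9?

Diagonal = √4 · 9 = 18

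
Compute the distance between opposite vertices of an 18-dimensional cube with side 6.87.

d = √(6.87² + 6.87² + ... + 6.87²) [18 terms] = √(18·6.87²) = 6.87√18 ≈ 29.1469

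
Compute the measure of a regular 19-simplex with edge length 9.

V = (9^19 / 19!) · √((19+1) / 2^19) ≈ 0.0685872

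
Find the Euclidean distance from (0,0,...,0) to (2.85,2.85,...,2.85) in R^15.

d = √(2.85² + 2.85² + ... + 2.85²) [15 terms] = √(15·2.85²) = 2.85√15 ≈ 11.038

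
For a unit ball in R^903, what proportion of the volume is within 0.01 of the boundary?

Shell fraction = 1 - (1-0.01)^903 ≈ 0.999886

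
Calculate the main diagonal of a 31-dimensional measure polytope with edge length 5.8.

Diagonal = √31 · 5.8 ≈ 32.293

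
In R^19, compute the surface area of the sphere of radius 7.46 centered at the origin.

S_19(7.46) = 2·π^(19/2)·(7.46)^18 / Γ(19/2) ≈ 4.53565e+15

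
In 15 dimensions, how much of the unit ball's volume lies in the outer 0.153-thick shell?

1 - (1-0.153)^15 ≈ 0.917158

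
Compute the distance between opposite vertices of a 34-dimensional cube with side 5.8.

Diagonal = √34 · 5.8 ≈ 33.8195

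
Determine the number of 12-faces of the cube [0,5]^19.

f_12(19-cube) = (19 choose 12) · 2^7 = 6449664.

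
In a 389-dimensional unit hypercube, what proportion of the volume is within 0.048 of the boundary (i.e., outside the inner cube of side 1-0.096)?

The inner cube has side 1-2·0.048 = 0.904 and volume (0.904)^389 ≈ 8.903e-18, so the shell holds 1 - 8.903e-18 of the volume.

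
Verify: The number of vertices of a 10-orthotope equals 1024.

True. The 10-cube has 2^10 = 1024 vertices.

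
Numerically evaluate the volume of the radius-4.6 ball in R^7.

V_7(4.6) = π^(7/2) · (4.6)^7 / Γ(7/2 + 1) ≈ 205914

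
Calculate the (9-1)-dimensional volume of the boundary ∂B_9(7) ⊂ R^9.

S = n·V_n(r)/r = 9·V_9(7)/7 (volume-to-surface relation), giving 26353376·π^4/15 ≈ 1.71137e+08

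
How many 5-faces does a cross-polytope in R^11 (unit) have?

f_5(11-orthoplex) = 2^6 · (11 choose 6) = 29568.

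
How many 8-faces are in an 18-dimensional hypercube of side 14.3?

An n-cube has C(n,k)·2^(n-k) k-faces. Here C(18,8)·2^10 = 43758·1024 = 44808192.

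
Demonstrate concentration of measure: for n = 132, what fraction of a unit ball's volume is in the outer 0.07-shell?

1 - (1-0.07)^132 ≈ 0.999931 ≈ 99.9931%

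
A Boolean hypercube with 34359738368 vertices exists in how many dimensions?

2^n = 34359738368 ⇒ n = log_2(34359738368) = 35.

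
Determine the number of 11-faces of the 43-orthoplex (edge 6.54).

Number of 11-faces = 2^(11+1) · C(43,11+1) = 4096 · 15338678264 = 62827226169344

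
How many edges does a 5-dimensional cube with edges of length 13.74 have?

The 5-cube has n·2^(n-1) = 5·2^4 = 5·16 = 80 edges.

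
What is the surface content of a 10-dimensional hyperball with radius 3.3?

|∂B_10(3.3)| ≈ 1.18357e+06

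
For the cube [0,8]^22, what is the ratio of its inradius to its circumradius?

Ratio = (s/2)/(s√22/2) = 22^(-1/2) ≈ 0.213201.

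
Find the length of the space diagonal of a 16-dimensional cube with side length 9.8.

||(9.8,9.8,...,9.8)|| = √(16)·9.8 = 39.2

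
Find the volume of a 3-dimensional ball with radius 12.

Volume = π^{3/2}·(12)^3/Γ(5/2) = 2304·π ≈ 7238.23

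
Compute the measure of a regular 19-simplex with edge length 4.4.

V = (4.4^19 / 19!) · √((19+1) / 2^19) ≈ 8.53564e-08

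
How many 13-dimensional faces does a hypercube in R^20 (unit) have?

Number of 13-faces = C(20,13) · 2^(20-13) = 77520 · 128 = 9922560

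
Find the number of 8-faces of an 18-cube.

Choose 8 of 18 axes to span the face (C(18,8) = 43758 ways), then fix each of the remaining 10 coordinates at one of its two extreme values (2^10 = 1024 ways): 43758·1024 = 44808192.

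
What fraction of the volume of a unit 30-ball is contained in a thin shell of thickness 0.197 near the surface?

Shell fraction = 1 - (1-0.197)^30 ≈ 0.998615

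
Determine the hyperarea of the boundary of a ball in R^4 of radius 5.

The surface area of an n-ball is 2π^(n/2) r^(n-1) / Γ(n/2). For n=4, r=5: 250·π^2 ≈ 2467.4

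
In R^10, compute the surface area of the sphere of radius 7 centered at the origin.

The surface area of an n-ball is 2π^(n/2) r^(n-1) / Γ(n/2). For n=10, r=7: 40353607·π^5/12 ≈ 1.02908e+09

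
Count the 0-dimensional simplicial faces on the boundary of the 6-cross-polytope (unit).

Number of 0-faces = 2^(0+1) · C(6,0+1) = 2 · 6 = 12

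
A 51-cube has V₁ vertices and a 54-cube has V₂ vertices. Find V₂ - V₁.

V₁ = 2^51 = 2251799813685248. V₂ = 2^54 = 18014398509481984. V₂ - V₁ = 15762598695796736.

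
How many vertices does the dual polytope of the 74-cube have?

The vertices are ±e_1, ..., ±e_74, so there are 2·74 = 148.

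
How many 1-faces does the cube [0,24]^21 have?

The 21-cube has n·2^(n-1) = 21·2^20 = 21·1048576 = 22020096 edges.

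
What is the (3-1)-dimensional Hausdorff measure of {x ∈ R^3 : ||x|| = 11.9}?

S_3(11.9) = 2·π^(3/2)·(11.9)^2 / Γ(3/2) = 4πr² = 4π·(11.9)² ≈ 1779.52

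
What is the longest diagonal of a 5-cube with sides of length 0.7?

The space diagonal of an n-cube of side s is s√n. Here 0.7·√5 ≈ 1.56525.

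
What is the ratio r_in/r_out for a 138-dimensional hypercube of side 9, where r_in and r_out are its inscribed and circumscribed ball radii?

r_in / r_out = (9/2) / (9√138/2) = 1/√138 ≈ 0.0851257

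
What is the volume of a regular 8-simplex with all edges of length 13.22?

For a regular n-simplex with edge a, V = (a^n / n!)·√((n+1)/2^n). With a=13.22, n=8: V ≈ 4338.43.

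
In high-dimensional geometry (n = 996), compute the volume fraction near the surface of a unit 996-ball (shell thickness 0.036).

1 - (1-0.036)^996 ≈ 1 - 1.383e-16 ≈ (100 - 1.11e-14)%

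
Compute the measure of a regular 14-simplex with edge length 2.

For a regular n-simplex with edge a, V = (a^n / n!)·√((n+1)/2^n). With a=2, n=14: V ≈ 5.68653e-09.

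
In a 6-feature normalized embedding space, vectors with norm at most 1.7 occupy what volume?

Volume = π^{6/2}·(1.7)^6/Γ(4) ≈ 124.736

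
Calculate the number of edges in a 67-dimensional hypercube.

Each of the 2^67 = 147573952589676412928 vertices has degree 67; total edges = 67·2^67/2 = 4943727411754159833088.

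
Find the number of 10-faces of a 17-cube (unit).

f_10(17-cube) = (17 choose 10) · 2^7 = 2489344.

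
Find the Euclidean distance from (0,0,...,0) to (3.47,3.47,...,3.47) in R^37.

The space diagonal of an n-cube of side s is s√n. Here 3.47·√37 ≈ 21.1072.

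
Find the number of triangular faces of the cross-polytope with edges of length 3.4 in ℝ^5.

Number of 2-faces = 2^(2+1) · C(5,2+1) = 8 · 10 = 80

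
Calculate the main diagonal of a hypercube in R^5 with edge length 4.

Diagonal = √5 · 4 ≈ 8.94427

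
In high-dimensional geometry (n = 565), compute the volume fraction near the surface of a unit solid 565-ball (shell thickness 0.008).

1 - (1-0.008)^565 ≈ 0.989307 ≈ 98.93%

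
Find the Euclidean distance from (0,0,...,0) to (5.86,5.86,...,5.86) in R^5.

Diagonal = √5 · 5.86 ≈ 13.1034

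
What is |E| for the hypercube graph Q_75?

Each of the 2^75 = 37778931862957161709568 vertices has degree 75; total edges = 75·2^75/2 = 1416709944860893564108800.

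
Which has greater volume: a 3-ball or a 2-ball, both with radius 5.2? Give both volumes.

V_3(5.2) ≈ 588.977. V_2(5.2) ≈ 84.9487. The 3-ball is larger.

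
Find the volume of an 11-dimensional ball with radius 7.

V_11(7) = π^(11/2) · (7)^11 / Γ(11/2 + 1) = 18078415936·π^5/1485 ≈ 3.72549e+09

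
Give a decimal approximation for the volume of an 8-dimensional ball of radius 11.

Volume = π^{8/2}·(11)^8/Γ(5) = 214358881·π^4/24 ≈ 8.70021e+08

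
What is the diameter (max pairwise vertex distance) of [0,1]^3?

Diagonal = √3 · 1 ≈ 1.73205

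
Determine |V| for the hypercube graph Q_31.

The 31-cube has 2^31 = 2147483648 vertices.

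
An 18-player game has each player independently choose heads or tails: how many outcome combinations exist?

The 18-cube has 2^18 = 262144 vertices.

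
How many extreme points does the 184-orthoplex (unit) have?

The vertices are ±e_1, ..., ±e_184, so there are 2·184 = 368.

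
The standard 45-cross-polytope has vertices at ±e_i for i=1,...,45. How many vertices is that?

An n-cross-polytope has 2n vertices; here n = 45, giving 90.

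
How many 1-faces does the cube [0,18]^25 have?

Each of the 2^25 = 33554432 vertices has degree 25; total edges = 25·2^25/2 = 419430400.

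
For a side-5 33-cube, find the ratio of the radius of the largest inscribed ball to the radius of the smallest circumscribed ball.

Ratio = (s/2)/(s√33/2) = 33^(-1/2) ≈ 0.174078.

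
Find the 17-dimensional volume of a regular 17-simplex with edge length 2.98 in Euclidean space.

Volume = 2.98^17 · √(18/2^17) / 17! ≈ 3.79743e-09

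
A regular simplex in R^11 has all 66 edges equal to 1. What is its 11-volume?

V = (1^11 / 11!) · √((11+1) / 2^11) ≈ 1.91765e-09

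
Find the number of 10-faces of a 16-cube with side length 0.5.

Choose 10 of 16 axes to span the face (C(16,10) = 8008 ways), then fix each of the remaining 6 coordinates at one of its two extreme values (2^6 = 64 ways): 8008·64 = 512512.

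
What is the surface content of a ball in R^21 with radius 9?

The surface area of an n-ball is 2π^(n/2) r^(n-1) / Γ(n/2). For n=21, r=9: 307393813088254199808·π^10/8083075 ≈ 3.56137e+18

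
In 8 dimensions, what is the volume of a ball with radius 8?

The n-ball volume is π^(n/2)·r^n/Γ(n/2+1). With n=8, r=8: V = 2097152·π^4/3 ≈ 6.80939e+07.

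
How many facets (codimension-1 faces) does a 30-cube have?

f_29(30-cube) = (30 choose 29) · 2^1 = 60.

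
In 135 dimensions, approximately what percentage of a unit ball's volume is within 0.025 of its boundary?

1 - (1-0.025)^135 ≈ 0.967219 ≈ 96.72%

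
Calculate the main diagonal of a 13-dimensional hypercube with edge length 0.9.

d = √(0.9² + 0.9² + ... + 0.9²) [13 terms] = √(13·0.9²) = 0.9√13 ≈ 3.245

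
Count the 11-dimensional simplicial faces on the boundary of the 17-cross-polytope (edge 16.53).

f_11(17-orthoplex) = 2^12 · (17 choose 12) = 25346048.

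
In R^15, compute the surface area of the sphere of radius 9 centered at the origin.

|∂B_15(9)| = 216905884017408·π^7/5005 ≈ 1.30893e+14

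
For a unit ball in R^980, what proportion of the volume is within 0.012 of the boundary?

Shell fraction = 1 - (1-0.012)^980 ≈ 0.999993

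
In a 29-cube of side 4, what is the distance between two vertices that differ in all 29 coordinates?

Diagonal = √29 · 4 ≈ 21.5407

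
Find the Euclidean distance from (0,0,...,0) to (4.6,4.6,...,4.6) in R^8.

d = √(4.6² + 4.6² + ... + 4.6²) [8 terms] = √(8·4.6²) = 4.6√8 ≈ 13.0108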